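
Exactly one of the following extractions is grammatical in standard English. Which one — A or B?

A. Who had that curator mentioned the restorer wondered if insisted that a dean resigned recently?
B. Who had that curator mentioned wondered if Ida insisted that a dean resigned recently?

B

In A, the wh-phrase is extracted from inside a wh-island (introduced by "if"), which blocks movement.
In B, the extraction path crosses only that-complement boundaries, which are transparent.
So B is grammatical.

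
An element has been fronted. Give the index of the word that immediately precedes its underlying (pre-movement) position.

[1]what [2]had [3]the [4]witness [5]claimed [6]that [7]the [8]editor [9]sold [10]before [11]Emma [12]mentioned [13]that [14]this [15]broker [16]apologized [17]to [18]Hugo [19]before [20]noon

9

The displaced element is "what" (word 1).
It is linked across 1 clause boundary (that).
It functions as the direct object of "sold", so the gap sits immediately after word 9 ("sold").
Base order: The witness had claimed that the editor sold what before Emma mentioned that this broker apologized to Hugo before noon.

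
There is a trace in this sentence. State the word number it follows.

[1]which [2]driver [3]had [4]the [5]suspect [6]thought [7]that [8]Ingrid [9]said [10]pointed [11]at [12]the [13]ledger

The displaced element is "which driver" (word 2).
It is linked across 2 clause boundaries (that → Ø).
It functions as the subject of "pointed", so the gap sits immediately after word 9 ("said").
Base order: The suspect had thought that Ingrid said which driver pointed at the ledger.

9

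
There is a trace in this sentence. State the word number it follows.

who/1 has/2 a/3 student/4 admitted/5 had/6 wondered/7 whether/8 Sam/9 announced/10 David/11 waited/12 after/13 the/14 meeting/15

5

The displaced element is "who" (word 1).
It is linked across 1 clause boundary (Ø).
It functions as the subject of "wondered", so the gap sits immediately after word 5 ("admitted").
Base order: A student has admitted that who had wondered whether Sam announced David waited after the meeting.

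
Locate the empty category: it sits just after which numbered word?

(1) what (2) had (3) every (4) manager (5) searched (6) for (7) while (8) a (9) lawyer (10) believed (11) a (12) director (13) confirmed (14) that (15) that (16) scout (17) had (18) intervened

6

The displaced element is "what" (word 1).
It functions as the object of the preposition "for" of "searched", so the gap sits immediately after word 6 ("for").
Base order: Every manager had searched for what while a lawyer believed a director confirmed that that scout had intervened.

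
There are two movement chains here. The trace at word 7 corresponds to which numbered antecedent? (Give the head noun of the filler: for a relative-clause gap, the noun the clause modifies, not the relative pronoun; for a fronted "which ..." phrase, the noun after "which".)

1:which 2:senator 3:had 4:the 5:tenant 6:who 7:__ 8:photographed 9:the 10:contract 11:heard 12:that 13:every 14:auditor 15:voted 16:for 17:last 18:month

5

The marked gap is inside the relative clause, the subject of "photographed".
Its filler is the head noun "tenant" (via "who"), at word 5.
(The other dependency links word 2 to a gap after word 16.)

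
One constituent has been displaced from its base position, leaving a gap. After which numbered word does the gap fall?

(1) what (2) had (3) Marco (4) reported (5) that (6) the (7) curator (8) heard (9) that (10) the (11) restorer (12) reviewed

The displaced element is "what" (word 1).
It is linked across 2 clause boundaries (that → that).
It functions as the direct object of "reviewed", so the gap sits immediately after word 12 ("reviewed").
Base order: Marco had reported that the curator heard that the restorer reviewed what.

12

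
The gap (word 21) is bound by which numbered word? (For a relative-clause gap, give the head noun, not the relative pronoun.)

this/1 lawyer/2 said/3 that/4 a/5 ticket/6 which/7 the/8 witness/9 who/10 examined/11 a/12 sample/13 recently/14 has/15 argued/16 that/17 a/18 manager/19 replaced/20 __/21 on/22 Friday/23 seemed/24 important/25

The gap at 21 is the object of "replaced", inside a relative clause.
The relative pronoun is "which" (word 7); it is bound by the head noun immediately before it.
Its filler is the head noun "ticket", at word 6.

6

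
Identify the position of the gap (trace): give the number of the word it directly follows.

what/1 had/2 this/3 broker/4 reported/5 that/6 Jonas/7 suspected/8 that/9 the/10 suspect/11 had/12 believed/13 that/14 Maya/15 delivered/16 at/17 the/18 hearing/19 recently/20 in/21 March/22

The displaced element is "what" (word 1).
It is linked across 3 clause boundaries (that → that → that).
It functions as the direct object of "delivered", so the gap sits immediately after word 16 ("delivered").
Base order: This broker had reported that Jonas suspected that the suspect had believed that Maya delivered what at the hearing recently in March.

16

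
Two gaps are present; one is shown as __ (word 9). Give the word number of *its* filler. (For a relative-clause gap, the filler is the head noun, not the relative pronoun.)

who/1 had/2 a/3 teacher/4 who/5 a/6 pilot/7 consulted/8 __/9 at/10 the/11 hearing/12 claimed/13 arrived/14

The marked gap is inside the relative clause, the direct object of "consulted".
Its filler is the head noun "teacher" (via "who"), at word 4.
(The other dependency links word 1 to a gap after word 13.)

4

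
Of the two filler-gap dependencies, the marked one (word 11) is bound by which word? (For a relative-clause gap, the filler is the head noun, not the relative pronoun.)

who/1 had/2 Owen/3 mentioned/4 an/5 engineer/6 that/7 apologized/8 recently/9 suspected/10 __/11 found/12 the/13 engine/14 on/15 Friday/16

1

The marked gap is the subject of "found".
Its filler is the fronted wh-phrase "who", at word 1.
(The other dependency links word 6 to a gap after word 7.)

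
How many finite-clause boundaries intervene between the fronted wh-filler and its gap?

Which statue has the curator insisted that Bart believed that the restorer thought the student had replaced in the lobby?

3

"which statue" is extracted from the object of "replaced".
Boundaries crossed, outermost first: [that], [that], [Ø] — 3 in total.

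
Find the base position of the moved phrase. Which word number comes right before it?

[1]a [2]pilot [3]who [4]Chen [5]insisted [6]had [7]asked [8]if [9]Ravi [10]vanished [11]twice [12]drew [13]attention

The displaced element is "a pilot" (word 2).
It is linked across 1 clause boundary (Ø).
It functions as the subject of "asked", so the gap sits immediately after word 5 ("insisted").
Base order: Chen insisted that a pilot had asked if Ravi vanished twice.

5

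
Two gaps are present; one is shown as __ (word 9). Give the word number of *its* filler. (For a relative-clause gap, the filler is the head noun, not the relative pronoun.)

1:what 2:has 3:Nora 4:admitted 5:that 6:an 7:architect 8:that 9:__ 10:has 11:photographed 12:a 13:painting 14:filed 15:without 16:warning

The marked gap is inside the relative clause, the subject of "photographed".
Its filler is the head noun "architect" (via "that"), at word 7.
(The other dependency links word 1 to a gap after word 14.)

7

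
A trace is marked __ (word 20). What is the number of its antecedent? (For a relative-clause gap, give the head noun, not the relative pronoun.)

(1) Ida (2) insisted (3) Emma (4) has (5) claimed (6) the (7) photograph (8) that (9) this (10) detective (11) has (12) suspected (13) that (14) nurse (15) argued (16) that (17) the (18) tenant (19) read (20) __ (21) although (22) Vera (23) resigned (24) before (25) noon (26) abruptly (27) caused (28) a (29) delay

The gap at 20 is the object of "read", inside a relative clause.
The relative pronoun is "that" (word 8); it is bound by the head noun immediately before it.
Its filler is the head noun "photograph", at word 7.

7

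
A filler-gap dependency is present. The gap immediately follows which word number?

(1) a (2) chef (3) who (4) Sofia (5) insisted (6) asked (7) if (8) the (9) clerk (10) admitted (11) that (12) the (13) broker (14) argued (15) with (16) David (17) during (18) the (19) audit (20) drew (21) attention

5

The displaced element is "a chef" (word 2).
It is linked across 1 clause boundary (Ø).
It functions as the subject of "asked", so the gap sits immediately after word 5 ("insisted").
Base order: Sofia insisted a chef asked if the clerk admitted that the broker argued with David during the audit.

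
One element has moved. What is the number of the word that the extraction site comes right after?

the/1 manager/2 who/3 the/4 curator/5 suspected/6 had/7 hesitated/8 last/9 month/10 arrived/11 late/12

The displaced element is "the manager" (word 2).
It is linked across 1 clause boundary (Ø).
It functions as the subject of "hesitated", so the gap sits immediately after word 6 ("suspected").
Base order: The curator suspected that the manager had hesitated last month.

6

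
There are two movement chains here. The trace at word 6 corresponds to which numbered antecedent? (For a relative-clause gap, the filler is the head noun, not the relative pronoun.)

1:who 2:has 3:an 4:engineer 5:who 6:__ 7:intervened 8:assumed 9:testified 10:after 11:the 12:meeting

4

The marked gap is inside the relative clause, the subject of "intervened".
Its filler is the head noun "engineer" (via "who"), at word 4.
(The other dependency links word 1 to a gap after word 8.)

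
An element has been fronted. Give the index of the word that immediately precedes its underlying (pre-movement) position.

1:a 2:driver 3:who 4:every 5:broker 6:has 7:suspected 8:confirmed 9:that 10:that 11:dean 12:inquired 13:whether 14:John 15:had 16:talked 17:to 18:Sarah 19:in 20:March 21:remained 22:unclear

The displaced element is "a driver" (word 2).
It is linked across 1 clause boundary (Ø).
It functions as the subject of "confirmed", so the gap sits immediately after word 7 ("suspected").
Base order: Every broker has suspected that a driver confirmed that that dean inquired whether John had talked to Sarah in March.

7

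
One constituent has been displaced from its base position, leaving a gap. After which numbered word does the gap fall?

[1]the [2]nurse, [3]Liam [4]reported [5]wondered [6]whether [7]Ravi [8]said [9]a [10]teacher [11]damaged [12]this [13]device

4

The displaced element is "the nurse" (word 2).
It is linked across 1 clause boundary (Ø).
It functions as the subject of "wondered", so the gap sits immediately after word 4 ("reported").
Base order: Liam reported the nurse wondered whether Ravi said a teacher damaged this device.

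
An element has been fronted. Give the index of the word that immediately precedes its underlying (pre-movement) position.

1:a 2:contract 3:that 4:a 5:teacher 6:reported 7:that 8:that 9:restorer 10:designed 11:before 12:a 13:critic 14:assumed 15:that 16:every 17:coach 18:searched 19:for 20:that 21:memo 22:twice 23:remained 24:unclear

The displaced element is "a contract" (word 2).
It is linked across 1 clause boundary (that).
It functions as the direct object of "designed", so the gap sits immediately after word 10 ("designed").
Base order: A teacher reported that that restorer designed a contract before a critic assumed that every coach searched for that memo twice.

10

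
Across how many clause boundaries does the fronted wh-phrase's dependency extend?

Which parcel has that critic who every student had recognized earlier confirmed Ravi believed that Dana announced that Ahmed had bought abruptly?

"which parcel" is extracted from the object of "bought".
Boundaries crossed, outermost first: [Ø], [that], [that] — 3 in total.

3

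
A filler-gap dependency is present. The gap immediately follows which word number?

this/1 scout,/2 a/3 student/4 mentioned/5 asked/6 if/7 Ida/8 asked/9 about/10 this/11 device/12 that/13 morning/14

The displaced element is "this scout" (word 2).
It is linked across 1 clause boundary (Ø).
It functions as the subject of "asked", so the gap sits immediately after word 5 ("mentioned").
Base order: A student mentioned that this scout asked if Ida asked about this device that morning.

5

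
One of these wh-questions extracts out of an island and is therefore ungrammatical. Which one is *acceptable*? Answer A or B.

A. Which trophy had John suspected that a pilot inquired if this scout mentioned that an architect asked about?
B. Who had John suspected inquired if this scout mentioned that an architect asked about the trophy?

B

In A, the wh-phrase is extracted from inside a wh-island (introduced by "if"), which blocks movement.
In B, the extraction path crosses only that-complement boundaries, which are transparent.
So B is grammatical.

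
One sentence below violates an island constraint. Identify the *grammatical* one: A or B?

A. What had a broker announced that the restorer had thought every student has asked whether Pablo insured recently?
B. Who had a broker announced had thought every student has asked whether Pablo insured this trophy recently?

B

In A, the wh-phrase is extracted from inside a wh-island (introduced by "whether"), which blocks movement.
In B, the extraction path crosses only that-complement boundaries, which are transparent.
So B is grammatical.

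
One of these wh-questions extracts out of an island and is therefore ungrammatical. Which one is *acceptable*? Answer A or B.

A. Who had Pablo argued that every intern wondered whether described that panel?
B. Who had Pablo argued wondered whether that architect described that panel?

B

In A, the wh-phrase is extracted from inside a wh-island (introduced by "whether"), which blocks movement.
In B, the extraction path crosses only that-complement boundaries, which are transparent.
So B is grammatical.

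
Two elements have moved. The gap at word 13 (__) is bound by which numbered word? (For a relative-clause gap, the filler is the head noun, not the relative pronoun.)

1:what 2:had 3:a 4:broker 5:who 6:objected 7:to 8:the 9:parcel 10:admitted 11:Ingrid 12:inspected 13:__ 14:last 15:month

1

The marked gap is the direct object of "inspected".
Its filler is the fronted wh-phrase "what", at word 1.
(The other dependency links word 4 to a gap after word 5.)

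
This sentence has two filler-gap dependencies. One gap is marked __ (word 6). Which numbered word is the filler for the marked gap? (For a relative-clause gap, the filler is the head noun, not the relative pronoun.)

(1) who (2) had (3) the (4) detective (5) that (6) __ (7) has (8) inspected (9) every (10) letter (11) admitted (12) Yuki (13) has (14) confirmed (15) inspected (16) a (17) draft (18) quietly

The marked gap is inside the relative clause, the subject of "inspected".
Its filler is the head noun "detective" (via "that"), at word 4.
(The other dependency links word 1 to a gap after word 14.)

4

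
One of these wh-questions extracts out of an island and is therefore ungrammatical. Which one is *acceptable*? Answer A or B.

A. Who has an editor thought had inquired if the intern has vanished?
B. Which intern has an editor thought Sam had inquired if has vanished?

In B, the wh-phrase is extracted from inside a wh-island (introduced by "if"), which blocks movement.
In A, the extraction path crosses only that-complement boundaries, which are transparent.
So A is grammatical.

A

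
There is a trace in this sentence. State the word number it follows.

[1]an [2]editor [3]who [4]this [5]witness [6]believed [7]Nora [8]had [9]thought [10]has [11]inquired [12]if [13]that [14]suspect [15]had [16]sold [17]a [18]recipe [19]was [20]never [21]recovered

9

The displaced element is "an editor" (word 2).
It is linked across 2 clause boundaries (Ø → Ø).
It functions as the subject of "inquired", so the gap sits immediately after word 9 ("thought").
Base order: This witness believed Nora had thought that an editor has inquired if that suspect had sold a recipe.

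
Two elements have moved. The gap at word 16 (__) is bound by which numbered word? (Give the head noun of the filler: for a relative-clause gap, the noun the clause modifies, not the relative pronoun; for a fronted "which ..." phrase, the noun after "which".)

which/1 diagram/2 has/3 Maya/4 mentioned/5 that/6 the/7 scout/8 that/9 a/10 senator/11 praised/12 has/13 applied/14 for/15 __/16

2

The marked gap is the object of the preposition "for" of "applied".
Its filler is the fronted wh-phrase "which diagram", at word 2.
(The other dependency links word 8 to a gap after word 12.)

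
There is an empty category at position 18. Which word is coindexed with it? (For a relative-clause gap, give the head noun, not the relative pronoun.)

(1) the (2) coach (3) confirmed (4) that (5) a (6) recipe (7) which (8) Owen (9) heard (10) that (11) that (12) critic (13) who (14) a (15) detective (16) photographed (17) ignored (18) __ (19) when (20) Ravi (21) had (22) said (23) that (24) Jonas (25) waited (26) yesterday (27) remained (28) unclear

The gap at 18 is the object of "ignored", inside a relative clause.
The relative pronoun is "which" (word 7); it is bound by the head noun immediately before it.
Its filler is the head noun "recipe", at word 6.

6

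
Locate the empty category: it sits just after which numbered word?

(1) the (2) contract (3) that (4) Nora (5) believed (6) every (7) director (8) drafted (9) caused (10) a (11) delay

The displaced element is "the contract" (word 2).
It is linked across 1 clause boundary (Ø).
It functions as the direct object of "drafted", so the gap sits immediately after word 8 ("drafted").
Base order: Nora believed every director drafted the contract.

8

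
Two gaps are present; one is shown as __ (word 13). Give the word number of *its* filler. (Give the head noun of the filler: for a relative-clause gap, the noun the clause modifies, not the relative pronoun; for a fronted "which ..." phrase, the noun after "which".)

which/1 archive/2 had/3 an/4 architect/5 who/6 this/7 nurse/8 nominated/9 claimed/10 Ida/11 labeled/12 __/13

The marked gap is the direct object of "labeled".
Its filler is the fronted wh-phrase "which archive", at word 2.
(The other dependency links word 5 to a gap after word 9.)

2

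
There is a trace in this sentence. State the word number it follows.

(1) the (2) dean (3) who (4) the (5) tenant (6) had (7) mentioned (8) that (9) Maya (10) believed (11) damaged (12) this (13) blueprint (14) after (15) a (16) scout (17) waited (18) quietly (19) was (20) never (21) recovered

The displaced element is "the dean" (word 2).
It is linked across 2 clause boundaries (that → Ø).
It functions as the subject of "damaged", so the gap sits immediately after word 10 ("believed").
Base order: The tenant had mentioned that Maya believed that the dean damaged this blueprint after a scout waited quietly.

10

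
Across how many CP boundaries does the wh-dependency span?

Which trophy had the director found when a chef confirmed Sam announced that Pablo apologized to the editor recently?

0

"which trophy" originates inside the matrix clause — no clause boundary is crossed.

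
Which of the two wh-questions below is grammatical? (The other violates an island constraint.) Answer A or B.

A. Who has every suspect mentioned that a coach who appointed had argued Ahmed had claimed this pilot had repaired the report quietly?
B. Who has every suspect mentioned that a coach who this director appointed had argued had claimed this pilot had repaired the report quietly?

In A, the wh-phrase is extracted from inside a complex-NP island (relative clause) (introduced by "who"), which blocks movement.
In B, the extraction path crosses only that-complement boundaries, which are transparent.
So B is grammatical.

B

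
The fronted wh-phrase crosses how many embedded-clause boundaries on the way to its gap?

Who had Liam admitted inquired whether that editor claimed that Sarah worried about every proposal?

1

"who" is extracted from the subject of "inquired".
Boundaries crossed, outermost first: [Ø] — 1 in total.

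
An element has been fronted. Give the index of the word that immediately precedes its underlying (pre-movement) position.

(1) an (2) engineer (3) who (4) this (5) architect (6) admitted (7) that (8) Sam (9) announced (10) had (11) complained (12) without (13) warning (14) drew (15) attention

The displaced element is "an engineer" (word 2).
It is linked across 2 clause boundaries (that → Ø).
It functions as the subject of "complained", so the gap sits immediately after word 9 ("announced").
Base order: This architect admitted that Sam announced an engineer had complained without warning.

9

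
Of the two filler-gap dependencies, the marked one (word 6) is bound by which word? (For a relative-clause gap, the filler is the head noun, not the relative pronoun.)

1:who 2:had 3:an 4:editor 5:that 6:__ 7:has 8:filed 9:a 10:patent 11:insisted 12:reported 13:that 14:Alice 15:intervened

4

The marked gap is inside the relative clause, the subject of "filed".
Its filler is the head noun "editor" (via "that"), at word 4.
(The other dependency links word 1 to a gap after word 11.)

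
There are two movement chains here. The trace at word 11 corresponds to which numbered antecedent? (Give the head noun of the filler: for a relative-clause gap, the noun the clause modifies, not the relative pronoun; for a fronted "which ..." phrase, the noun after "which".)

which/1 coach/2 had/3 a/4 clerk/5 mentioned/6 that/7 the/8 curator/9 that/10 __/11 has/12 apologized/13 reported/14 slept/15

9

The marked gap is inside the relative clause, the subject of "apologized".
Its filler is the head noun "curator" (via "that"), at word 9.
(The other dependency links word 2 to a gap after word 14.)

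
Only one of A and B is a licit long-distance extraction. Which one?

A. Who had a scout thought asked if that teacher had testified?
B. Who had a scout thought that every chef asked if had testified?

In B, the wh-phrase is extracted from inside a wh-island (introduced by "if"), which blocks movement.
In A, the extraction path crosses only that-complement boundaries, which are transparent.
So A is grammatical.

A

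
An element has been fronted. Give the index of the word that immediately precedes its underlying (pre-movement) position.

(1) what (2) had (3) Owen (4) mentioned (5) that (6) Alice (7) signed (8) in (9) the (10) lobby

The displaced element is "what" (word 1).
It is linked across 1 clause boundary (that).
It functions as the direct object of "signed", so the gap sits immediately after word 7 ("signed").
Base order: Owen had mentioned that Alice signed what in the lobby.

7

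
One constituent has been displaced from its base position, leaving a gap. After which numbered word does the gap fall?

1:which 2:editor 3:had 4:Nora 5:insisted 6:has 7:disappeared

5

The displaced element is "which editor" (word 2).
It is linked across 1 clause boundary (Ø).
It functions as the subject of "disappeared", so the gap sits immediately after word 5 ("insisted").
Base order: Nora had insisted that which editor has disappeared.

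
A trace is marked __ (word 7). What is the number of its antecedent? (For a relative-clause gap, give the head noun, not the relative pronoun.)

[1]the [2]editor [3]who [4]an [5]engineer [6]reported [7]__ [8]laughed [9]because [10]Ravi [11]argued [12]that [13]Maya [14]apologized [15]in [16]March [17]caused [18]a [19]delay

The gap at 7 is the subject of "laughed", inside a relative clause.
The relative pronoun is "who" (word 3); it is bound by the head noun immediately before it.
Its filler is the head noun "editor", at word 2.

2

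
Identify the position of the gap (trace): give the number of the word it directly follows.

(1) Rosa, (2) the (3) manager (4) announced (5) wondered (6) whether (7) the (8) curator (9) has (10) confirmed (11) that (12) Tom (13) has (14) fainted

The displaced element is "Rosa" (word 1).
It is linked across 1 clause boundary (Ø).
It functions as the subject of "wondered", so the gap sits immediately after word 4 ("announced").
Base order: The manager announced Rosa wondered whether the curator has confirmed that Tom has fainted.

4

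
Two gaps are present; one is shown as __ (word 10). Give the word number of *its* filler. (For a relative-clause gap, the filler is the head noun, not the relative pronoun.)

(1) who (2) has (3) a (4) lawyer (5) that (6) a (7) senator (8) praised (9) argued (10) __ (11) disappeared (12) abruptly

The marked gap is the subject of "disappeared".
Its filler is the fronted wh-phrase "who", at word 1.
(The other dependency links word 4 to a gap after word 8.)

1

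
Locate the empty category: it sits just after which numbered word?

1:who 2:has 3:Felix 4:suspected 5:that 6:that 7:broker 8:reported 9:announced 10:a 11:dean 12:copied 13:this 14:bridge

8

The displaced element is "who" (word 1).
It is linked across 2 clause boundaries (that → Ø).
It functions as the subject of "announced", so the gap sits immediately after word 8 ("reported").
Base order: Felix has suspected that that broker reported who announced a dean copied this bridge.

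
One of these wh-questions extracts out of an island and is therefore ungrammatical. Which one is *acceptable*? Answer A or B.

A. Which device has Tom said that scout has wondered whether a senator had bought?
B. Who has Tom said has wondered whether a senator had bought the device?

In A, the wh-phrase is extracted from inside a wh-island (introduced by "whether"), which blocks movement.
In B, the extraction path crosses only that-complement boundaries, which are transparent.
So B is grammatical.

B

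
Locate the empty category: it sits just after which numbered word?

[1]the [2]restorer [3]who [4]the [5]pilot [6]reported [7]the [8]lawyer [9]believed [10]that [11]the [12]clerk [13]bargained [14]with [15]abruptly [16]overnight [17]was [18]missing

The displaced element is "the restorer" (word 2).
It is linked across 2 clause boundaries (Ø → that).
It functions as the object of the preposition "with" of "bargained", so the gap sits immediately after word 14 ("with").
Base order: The pilot reported the lawyer believed that the clerk bargained with the restorer abruptly overnight.

14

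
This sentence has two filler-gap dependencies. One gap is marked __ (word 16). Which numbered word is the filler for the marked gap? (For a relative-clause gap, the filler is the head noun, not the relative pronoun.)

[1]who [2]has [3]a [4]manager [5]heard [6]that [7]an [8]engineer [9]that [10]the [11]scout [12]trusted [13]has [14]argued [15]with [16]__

The marked gap is the object of the preposition "with" of "argued".
Its filler is the fronted wh-phrase "who", at word 1.
(The other dependency links word 8 to a gap after word 12.)

1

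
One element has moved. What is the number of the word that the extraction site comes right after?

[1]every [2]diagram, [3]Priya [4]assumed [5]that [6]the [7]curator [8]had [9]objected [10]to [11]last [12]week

10

The displaced element is "every diagram" (word 2).
It is linked across 1 clause boundary (that).
It functions as the object of the preposition "to" of "objected", so the gap sits immediately after word 10 ("to").
Base order: Priya assumed that the curator had objected to every diagram last week.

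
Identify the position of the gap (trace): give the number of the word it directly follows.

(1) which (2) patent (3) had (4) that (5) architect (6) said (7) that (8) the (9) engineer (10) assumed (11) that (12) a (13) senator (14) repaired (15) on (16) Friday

The displaced element is "which patent" (word 2).
It is linked across 2 clause boundaries (that → that).
It functions as the direct object of "repaired", so the gap sits immediately after word 14 ("repaired").
Base order: That architect had said that the engineer assumed that a senator repaired which patent on Friday.

14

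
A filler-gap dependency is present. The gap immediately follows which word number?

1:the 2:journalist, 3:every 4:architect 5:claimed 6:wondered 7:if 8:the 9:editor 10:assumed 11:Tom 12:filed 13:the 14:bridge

The displaced element is "the journalist" (word 2).
It is linked across 1 clause boundary (Ø).
It functions as the subject of "wondered", so the gap sits immediately after word 5 ("claimed").
Base order: Every architect claimed that the journalist wondered if the editor assumed Tom filed the bridge.

5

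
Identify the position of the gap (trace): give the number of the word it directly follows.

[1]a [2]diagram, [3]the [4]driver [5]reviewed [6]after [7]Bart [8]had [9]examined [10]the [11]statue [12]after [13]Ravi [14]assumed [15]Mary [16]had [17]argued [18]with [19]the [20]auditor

5

The displaced element is "a diagram" (word 2).
It functions as the direct object of "reviewed", so the gap sits immediately after word 5 ("reviewed").
Base order: The driver reviewed a diagram after Bart had examined the statue after Ravi assumed Mary had argued with the auditor.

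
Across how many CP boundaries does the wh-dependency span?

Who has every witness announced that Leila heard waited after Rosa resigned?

"who" is extracted from the subject of "waited".
Boundaries crossed, outermost first: [that], [Ø] — 2 in total.

2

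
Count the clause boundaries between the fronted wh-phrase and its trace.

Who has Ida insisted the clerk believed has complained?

2

"who" is extracted from the subject of "complained".
Boundaries crossed, outermost first: [Ø], [Ø] — 2 in total.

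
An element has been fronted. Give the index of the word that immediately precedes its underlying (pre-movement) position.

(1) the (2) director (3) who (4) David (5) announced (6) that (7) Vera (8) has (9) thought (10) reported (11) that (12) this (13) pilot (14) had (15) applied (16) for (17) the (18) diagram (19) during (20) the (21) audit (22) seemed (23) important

9

The displaced element is "the director" (word 2).
It is linked across 2 clause boundaries (that → Ø).
It functions as the subject of "reported", so the gap sits immediately after word 9 ("thought").
Base order: David announced that Vera has thought that the director reported that this pilot had applied for the diagram during the audit.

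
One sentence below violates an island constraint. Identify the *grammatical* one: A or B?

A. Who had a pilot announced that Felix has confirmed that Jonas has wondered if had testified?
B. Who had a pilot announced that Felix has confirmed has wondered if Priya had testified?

B

In A, the wh-phrase is extracted from inside a wh-island (introduced by "if"), which blocks movement.
In B, the extraction path crosses only that-complement boundaries, which are transparent.
So B is grammatical.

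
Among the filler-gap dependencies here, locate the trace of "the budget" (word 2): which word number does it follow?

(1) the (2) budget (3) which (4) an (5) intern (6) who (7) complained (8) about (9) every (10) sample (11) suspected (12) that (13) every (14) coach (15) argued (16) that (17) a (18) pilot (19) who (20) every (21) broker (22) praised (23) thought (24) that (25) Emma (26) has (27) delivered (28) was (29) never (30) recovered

27

The displaced element is "the budget" (word 2).
It is linked across 3 clause boundaries (that → that → that).
It functions as the direct object of "delivered", so the gap sits immediately after word 27 ("delivered").
Base order: An intern who complained about every sample suspected that every coach argued that a pilot who every broker praised thought that Emma has delivered the budget.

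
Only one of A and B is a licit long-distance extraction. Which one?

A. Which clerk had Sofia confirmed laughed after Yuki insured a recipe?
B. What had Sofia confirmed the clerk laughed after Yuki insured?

In B, the wh-phrase is extracted from inside an adjunct island (introduced by "after"), which blocks movement.
In A, the extraction path crosses only that-complement boundaries, which are transparent.
So A is grammatical.

A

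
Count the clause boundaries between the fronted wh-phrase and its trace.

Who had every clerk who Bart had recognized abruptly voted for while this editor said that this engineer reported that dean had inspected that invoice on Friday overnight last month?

"who" originates inside the matrix clause — no clause boundary is crossed.

0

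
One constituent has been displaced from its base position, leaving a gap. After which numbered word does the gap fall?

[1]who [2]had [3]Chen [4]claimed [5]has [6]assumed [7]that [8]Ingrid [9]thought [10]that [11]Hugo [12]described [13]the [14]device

4

The displaced element is "who" (word 1).
It is linked across 1 clause boundary (Ø).
It functions as the subject of "assumed", so the gap sits immediately after word 4 ("claimed").
Base order: Chen had claimed that who has assumed that Ingrid thought that Hugo described the device.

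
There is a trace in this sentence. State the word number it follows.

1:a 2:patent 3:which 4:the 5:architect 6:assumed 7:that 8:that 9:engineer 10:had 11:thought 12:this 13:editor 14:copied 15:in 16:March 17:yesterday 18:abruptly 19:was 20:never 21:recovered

14

The displaced element is "a patent" (word 2).
It is linked across 2 clause boundaries (that → Ø).
It functions as the direct object of "copied", so the gap sits immediately after word 14 ("copied").
Base order: The architect assumed that that engineer had thought this editor copied a patent in March yesterday abruptly.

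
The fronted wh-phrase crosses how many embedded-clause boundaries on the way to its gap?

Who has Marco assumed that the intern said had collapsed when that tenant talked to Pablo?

"who" is extracted from the subject of "collapsed".
Boundaries crossed, outermost first: [that], [Ø] — 2 in total.

2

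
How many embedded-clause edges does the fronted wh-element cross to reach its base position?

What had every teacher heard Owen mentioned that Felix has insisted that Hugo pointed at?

"what" is extracted from the PP object of "pointed".
Boundaries crossed, outermost first: [Ø], [that], [that] — 3 in total.

3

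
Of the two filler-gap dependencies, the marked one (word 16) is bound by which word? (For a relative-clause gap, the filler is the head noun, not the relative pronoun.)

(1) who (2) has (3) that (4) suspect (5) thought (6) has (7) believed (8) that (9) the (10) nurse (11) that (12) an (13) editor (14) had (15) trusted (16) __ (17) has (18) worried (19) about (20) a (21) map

10

The marked gap is inside the relative clause, the direct object of "trusted".
Its filler is the head noun "nurse" (via "that"), at word 10.
(The other dependency links word 1 to a gap after word 5.)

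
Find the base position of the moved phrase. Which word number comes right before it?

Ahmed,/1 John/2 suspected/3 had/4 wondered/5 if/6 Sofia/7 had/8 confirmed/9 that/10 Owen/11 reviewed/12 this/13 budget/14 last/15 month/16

3

The displaced element is "Ahmed" (word 1).
It is linked across 1 clause boundary (Ø).
It functions as the subject of "wondered", so the gap sits immediately after word 3 ("suspected").
Base order: John suspected Ahmed had wondered if Sofia had confirmed that Owen reviewed this budget last month.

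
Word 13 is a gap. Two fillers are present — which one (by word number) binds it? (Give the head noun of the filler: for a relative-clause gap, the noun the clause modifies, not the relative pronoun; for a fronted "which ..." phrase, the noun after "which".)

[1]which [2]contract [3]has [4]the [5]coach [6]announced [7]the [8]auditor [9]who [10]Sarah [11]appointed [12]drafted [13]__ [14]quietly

The marked gap is the direct object of "drafted".
Its filler is the fronted wh-phrase "which contract", at word 2.
(The other dependency links word 8 to a gap after word 11.)

2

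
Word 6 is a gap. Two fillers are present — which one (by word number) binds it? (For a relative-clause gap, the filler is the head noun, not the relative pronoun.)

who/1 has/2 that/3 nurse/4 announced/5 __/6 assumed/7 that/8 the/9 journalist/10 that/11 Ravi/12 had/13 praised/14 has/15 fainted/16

The marked gap is the subject of "assumed".
Its filler is the fronted wh-phrase "who", at word 1.
(The other dependency links word 10 to a gap after word 14.)

1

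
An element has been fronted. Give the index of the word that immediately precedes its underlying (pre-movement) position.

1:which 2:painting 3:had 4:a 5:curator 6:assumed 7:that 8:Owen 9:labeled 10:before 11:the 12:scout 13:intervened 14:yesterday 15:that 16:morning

The displaced element is "which painting" (word 2).
It is linked across 1 clause boundary (that).
It functions as the direct object of "labeled", so the gap sits immediately after word 9 ("labeled").
Base order: A curator had assumed that Owen labeled which painting before the scout intervened yesterday that morning.

9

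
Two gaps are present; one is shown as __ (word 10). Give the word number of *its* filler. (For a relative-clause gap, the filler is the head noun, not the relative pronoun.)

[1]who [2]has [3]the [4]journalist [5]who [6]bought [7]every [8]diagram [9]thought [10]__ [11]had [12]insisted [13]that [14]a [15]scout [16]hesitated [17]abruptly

The marked gap is the subject of "insisted".
Its filler is the fronted wh-phrase "who", at word 1.
(The other dependency links word 4 to a gap after word 5.)

1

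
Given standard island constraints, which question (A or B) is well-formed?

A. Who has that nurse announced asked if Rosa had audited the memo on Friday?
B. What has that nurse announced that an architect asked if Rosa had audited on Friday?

A

In B, the wh-phrase is extracted from inside a wh-island (introduced by "if"), which blocks movement.
In A, the extraction path crosses only that-complement boundaries, which are transparent.
So A is grammatical.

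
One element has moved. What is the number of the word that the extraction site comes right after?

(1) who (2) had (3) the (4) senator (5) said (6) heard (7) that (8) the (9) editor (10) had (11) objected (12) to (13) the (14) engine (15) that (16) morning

5

The displaced element is "who" (word 1).
It is linked across 1 clause boundary (Ø).
It functions as the subject of "heard", so the gap sits immediately after word 5 ("said").
Base order: The senator had said that who heard that the editor had objected to the engine that morning.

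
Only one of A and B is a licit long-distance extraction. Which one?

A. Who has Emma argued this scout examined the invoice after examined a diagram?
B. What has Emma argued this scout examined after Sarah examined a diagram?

B

In A, the wh-phrase is extracted from inside an adjunct island (introduced by "after"), which blocks movement.
In B, the extraction path crosses only that-complement boundaries, which are transparent.
So B is grammatical.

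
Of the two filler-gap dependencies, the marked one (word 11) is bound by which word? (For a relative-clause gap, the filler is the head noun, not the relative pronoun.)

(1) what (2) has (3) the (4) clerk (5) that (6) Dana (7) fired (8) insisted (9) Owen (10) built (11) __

1

The marked gap is the direct object of "built".
Its filler is the fronted wh-phrase "what", at word 1.
(The other dependency links word 4 to a gap after word 7.)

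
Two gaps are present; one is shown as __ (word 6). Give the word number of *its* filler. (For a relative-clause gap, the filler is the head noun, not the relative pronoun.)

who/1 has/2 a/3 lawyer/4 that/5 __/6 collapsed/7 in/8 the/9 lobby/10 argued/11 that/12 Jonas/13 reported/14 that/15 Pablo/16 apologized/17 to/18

The marked gap is inside the relative clause, the subject of "collapsed".
Its filler is the head noun "lawyer" (via "that"), at word 4.
(The other dependency links word 1 to a gap after word 18.)

4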